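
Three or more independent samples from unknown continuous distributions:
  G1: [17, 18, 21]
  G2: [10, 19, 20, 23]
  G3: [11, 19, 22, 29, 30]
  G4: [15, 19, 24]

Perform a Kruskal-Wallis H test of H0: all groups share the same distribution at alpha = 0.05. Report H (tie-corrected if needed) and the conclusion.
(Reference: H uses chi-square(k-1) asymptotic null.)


Step 1: Combine all N = 15 observations and assign midranks.
sorted (value, group, rank): (10,G2,1), (11,G3,2), (15,G4,3), (17,G1,4), (18,G1,5), (19,G2,7), (19,G3,7), (19,G4,7), (20,G2,9), (21,G1,10), (22,G3,11), (23,G2,12), (24,G4,13), (29,G3,14), (30,G3,15)
Step 2: Sum ranks within each group.
R_1 = 19 (n_1 = 3)
R_2 = 29 (n_2 = 4)
R_3 = 49 (n_3 = 5)
R_4 = 23 (n_4 = 3)
Step 3: H = 12/(N(N+1)) * sum(R_i^2/n_i) - 3(N+1)
     = 12/(15*16) * (19^2/3 + 29^2/4 + 49^2/5 + 23^2/3) - 3*16
     = 0.050000 * 987.117 - 48
     = 1.355833.
Step 4: Ties present; correction factor C = 1 - 24/(15^3 - 15) = 0.992857. Corrected H = 1.355833 / 0.992857 = 1.365588.
Step 5: Under H0, H ~ chi^2(3); p-value = 0.713621.
Step 6: alpha = 0.05. fail to reject H0.

H = 1.3656, df = 3, p = 0.713621, fail to reject H0.


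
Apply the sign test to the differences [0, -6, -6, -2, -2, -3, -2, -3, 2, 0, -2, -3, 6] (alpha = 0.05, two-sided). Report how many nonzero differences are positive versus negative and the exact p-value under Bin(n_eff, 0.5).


Step 1: Discard zero differences. Original n = 13; n_eff = number of nonzero differences = 11.
Nonzero differences (with sign): -6, -6, -2, -2, -3, -2, -3, +2, -2, -3, +6
Step 2: Count signs: positive = 2, negative = 9.
Step 3: Under H0: P(positive) = 0.5, so the number of positives S ~ Bin(11, 0.5).
Step 4: Two-sided exact p-value = sum of Bin(11,0.5) probabilities at or below the observed probability = 0.065430.
Step 5: alpha = 0.05. fail to reject H0.

n_eff = 11, pos = 2, neg = 9, p = 0.065430, fail to reject H0.


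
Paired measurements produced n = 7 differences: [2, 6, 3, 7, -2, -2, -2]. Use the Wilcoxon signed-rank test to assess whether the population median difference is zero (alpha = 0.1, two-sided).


Step 1: Drop any zero differences (none here) and take |d_i|.
|d| = [2, 6, 3, 7, 2, 2, 2]
Step 2: Midrank |d_i| (ties get averaged ranks).
ranks: |2|->2.5, |6|->6, |3|->5, |7|->7, |2|->2.5, |2|->2.5, |2|->2.5
Step 3: Attach original signs; sum ranks with positive sign and with negative sign.
W+ = 2.5 + 6 + 5 + 7 = 20.5
W- = 2.5 + 2.5 + 2.5 = 7.5
(Check: W+ + W- = 28 should equal n(n+1)/2 = 28.)
Step 4: Test statistic W = min(W+, W-) = 7.5.
Step 5: Ties in |d|, so use the tie-corrected normal approximation.
        E[W] = n(n+1)/4 = 7*8/4 = 14.
        Tie groups: |d|=2 (t=4); sum(t^3 - t) = 60.
        Var[W] = n(n+1)(2n+1)/24 - sum(t^3-t)/48 = 840/24 - 60/48 = 33.75.
        z = (W - E[W]) / sqrt(Var[W]) = (7.5 - 14) / 5.8095 = -1.1189.
        Two-sided p = 2*Phi(z) = 0.263199.
Step 6: alpha = 0.1. fail to reject H0.

W+ = 20.5, W- = 7.5, W = min = 7.5, p = 0.263199, fail to reject H0.


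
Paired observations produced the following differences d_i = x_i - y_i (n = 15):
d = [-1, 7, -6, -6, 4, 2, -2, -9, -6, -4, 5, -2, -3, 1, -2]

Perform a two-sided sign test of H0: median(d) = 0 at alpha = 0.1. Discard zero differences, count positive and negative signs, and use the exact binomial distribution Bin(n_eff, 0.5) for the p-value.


Step 1: Discard zero differences. Original n = 15; n_eff = number of nonzero differences = 15.
Nonzero differences (with sign): -1, +7, -6, -6, +4, +2, -2, -9, -6, -4, +5, -2, -3, +1, -2
Step 2: Count signs: positive = 5, negative = 10.
Step 3: Under H0: P(positive) = 0.5, so the number of positives S ~ Bin(15, 0.5).
Step 4: Two-sided exact p-value = sum of Bin(15,0.5) probabilities at or below the observed probability = 0.301758.
Step 5: alpha = 0.1. fail to reject H0.

n_eff = 15, pos = 5, neg = 10, p = 0.301758, fail to reject H0.


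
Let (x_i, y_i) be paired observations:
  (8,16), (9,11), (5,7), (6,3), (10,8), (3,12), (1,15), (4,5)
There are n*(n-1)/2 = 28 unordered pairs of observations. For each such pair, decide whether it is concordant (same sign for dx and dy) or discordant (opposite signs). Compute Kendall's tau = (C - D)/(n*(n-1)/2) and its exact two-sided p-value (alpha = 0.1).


Step 1: Enumerate the 28 unordered pairs (i,j) with i<j and classify each by sign(x_j-x_i) * sign(y_j-y_i).
  (1,2):dx=+1,dy=-5->D; (1,3):dx=-3,dy=-9->C; (1,4):dx=-2,dy=-13->C; (1,5):dx=+2,dy=-8->D
  (1,6):dx=-5,dy=-4->C; (1,7):dx=-7,dy=-1->C; (1,8):dx=-4,dy=-11->C; (2,3):dx=-4,dy=-4->C
  (2,4):dx=-3,dy=-8->C; (2,5):dx=+1,dy=-3->D; (2,6):dx=-6,dy=+1->D; (2,7):dx=-8,dy=+4->D
  (2,8):dx=-5,dy=-6->C; (3,4):dx=+1,dy=-4->D; (3,5):dx=+5,dy=+1->C; (3,6):dx=-2,dy=+5->D
  (3,7):dx=-4,dy=+8->D; (3,8):dx=-1,dy=-2->C; (4,5):dx=+4,dy=+5->C; (4,6):dx=-3,dy=+9->D
  (4,7):dx=-5,dy=+12->D; (4,8):dx=-2,dy=+2->D; (5,6):dx=-7,dy=+4->D; (5,7):dx=-9,dy=+7->D
  (5,8):dx=-6,dy=-3->C; (6,7):dx=-2,dy=+3->D; (6,8):dx=+1,dy=-7->D; (7,8):dx=+3,dy=-10->D
Step 2: C = 12, D = 16, total pairs = 28.
Step 3: tau = (C - D)/(n(n-1)/2) = (12 - 16)/28 = -0.142857.
Step 4: Exact two-sided p-value (enumerate n! = 40320 permutations of y under H0): p = 0.719544.
Step 5: alpha = 0.1. fail to reject H0.

tau_b = -0.1429 (C=12, D=16), p = 0.719544, fail to reject H0.


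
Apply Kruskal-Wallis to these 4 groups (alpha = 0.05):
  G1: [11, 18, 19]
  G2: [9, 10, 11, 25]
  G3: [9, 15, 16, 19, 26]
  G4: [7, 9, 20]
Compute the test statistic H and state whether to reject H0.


Step 1: Combine all N = 15 observations and assign midranks.
sorted (value, group, rank): (7,G4,1), (9,G2,3), (9,G3,3), (9,G4,3), (10,G2,5), (11,G1,6.5), (11,G2,6.5), (15,G3,8), (16,G3,9), (18,G1,10), (19,G1,11.5), (19,G3,11.5), (20,G4,13), (25,G2,14), (26,G3,15)
Step 2: Sum ranks within each group.
R_1 = 28 (n_1 = 3)
R_2 = 28.5 (n_2 = 4)
R_3 = 46.5 (n_3 = 5)
R_4 = 17 (n_4 = 3)
Step 3: H = 12/(N(N+1)) * sum(R_i^2/n_i) - 3(N+1)
     = 12/(15*16) * (28^2/3 + 28.5^2/4 + 46.5^2/5 + 17^2/3) - 3*16
     = 0.050000 * 993.179 - 48
     = 1.658958.
Step 4: Ties present; correction factor C = 1 - 36/(15^3 - 15) = 0.989286. Corrected H = 1.658958 / 0.989286 = 1.676925.
Step 5: Under H0, H ~ chi^2(3); p-value = 0.642076.
Step 6: alpha = 0.05. fail to reject H0.

H = 1.6769, df = 3, p = 0.642076, fail to reject H0.


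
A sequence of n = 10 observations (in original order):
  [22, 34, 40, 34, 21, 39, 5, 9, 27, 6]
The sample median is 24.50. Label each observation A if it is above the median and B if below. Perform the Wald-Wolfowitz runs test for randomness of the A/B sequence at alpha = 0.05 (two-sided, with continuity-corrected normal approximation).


Step 1: Compute median = 24.50; label A = above, B = below.
Labels in order: BAAABABBAB  (n_A = 5, n_B = 5)
Step 2: Count runs R = 7.
Step 3: Under H0 (random ordering), E[R] = 2*n_A*n_B/(n_A+n_B) + 1 = 2*5*5/10 + 1 = 6.0000.
        Var[R] = 2*n_A*n_B*(2*n_A*n_B - n_A - n_B) / ((n_A+n_B)^2 * (n_A+n_B-1)) = 2000/900 = 2.2222.
        SD[R] = 1.4907.
Step 4: Continuity-corrected z = (R - 0.5 - E[R]) / SD[R] = (7 - 0.5 - 6.0000) / 1.4907 = 0.3354.
Step 5: Two-sided p-value via normal approximation = 2*(1 - Phi(|z|)) = 0.737316.
Step 6: alpha = 0.05. fail to reject H0.

R = 7, z = 0.3354, p = 0.737316, fail to reject H0.


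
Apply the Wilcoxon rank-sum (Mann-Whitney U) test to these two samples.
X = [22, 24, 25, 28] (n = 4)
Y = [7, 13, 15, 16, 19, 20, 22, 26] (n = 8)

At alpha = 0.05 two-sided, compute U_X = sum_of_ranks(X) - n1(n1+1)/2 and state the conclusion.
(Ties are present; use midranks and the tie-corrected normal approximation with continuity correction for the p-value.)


Step 1: Combine and sort all 12 observations; assign midranks.
sorted (value, group): (7,Y), (13,Y), (15,Y), (16,Y), (19,Y), (20,Y), (22,X), (22,Y), (24,X), (25,X), (26,Y), (28,X)
ranks: 7->1, 13->2, 15->3, 16->4, 19->5, 20->6, 22->7.5, 22->7.5, 24->9, 25->10, 26->11, 28->12
Step 2: Rank sum for X: R1 = 7.5 + 9 + 10 + 12 = 38.5.
Step 3: U_X = R1 - n1(n1+1)/2 = 38.5 - 4*5/2 = 38.5 - 10 = 28.5.
       U_Y = n1*n2 - U_X = 32 - 28.5 = 3.5.
Step 4: Ties are present, so use the tie-corrected normal approximation (with continuity correction) for the p-value.
Step 5: p-value = 0.041184; compare to alpha = 0.05. reject H0.

U_X = 28.5, p = 0.041184, reject H0 at alpha = 0.05.


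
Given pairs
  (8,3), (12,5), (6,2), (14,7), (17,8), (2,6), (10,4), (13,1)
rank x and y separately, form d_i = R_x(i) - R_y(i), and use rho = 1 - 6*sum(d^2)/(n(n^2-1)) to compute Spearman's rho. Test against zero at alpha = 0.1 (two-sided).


Step 1: Rank x and y separately (midranks; no ties here).
rank(x): 8->3, 12->5, 6->2, 14->7, 17->8, 2->1, 10->4, 13->6
rank(y): 3->3, 5->5, 2->2, 7->7, 8->8, 6->6, 4->4, 1->1
Step 2: d_i = R_x(i) - R_y(i); compute d_i^2.
  (3-3)^2=0, (5-5)^2=0, (2-2)^2=0, (7-7)^2=0, (8-8)^2=0, (1-6)^2=25, (4-4)^2=0, (6-1)^2=25
sum(d^2) = 50.
Step 3: rho = 1 - 6*50 / (8*(8^2 - 1)) = 1 - 300/504 = 0.404762.
Step 4: Under H0, t = rho * sqrt((n-2)/(1-rho^2)) = 1.0842 ~ t(6).
Step 5: Two-sided p-value from the t-distribution with 6 df = 0.319889.
Step 6: alpha = 0.1. fail to reject H0.

rho = 0.4048, p = 0.319889, fail to reject H0 at alpha = 0.1.


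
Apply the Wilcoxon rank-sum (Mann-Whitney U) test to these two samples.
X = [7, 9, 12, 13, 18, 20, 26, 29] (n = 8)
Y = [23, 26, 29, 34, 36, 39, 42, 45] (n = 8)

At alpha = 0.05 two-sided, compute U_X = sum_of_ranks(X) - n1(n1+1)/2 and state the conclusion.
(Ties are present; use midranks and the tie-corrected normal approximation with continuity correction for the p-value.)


Step 1: Combine and sort all 16 observations; assign midranks.
sorted (value, group): (7,X), (9,X), (12,X), (13,X), (18,X), (20,X), (23,Y), (26,X), (26,Y), (29,X), (29,Y), (34,Y), (36,Y), (39,Y), (42,Y), (45,Y)
ranks: 7->1, 9->2, 12->3, 13->4, 18->5, 20->6, 23->7, 26->8.5, 26->8.5, 29->10.5, 29->10.5, 34->12, 36->13, 39->14, 42->15, 45->16
Step 2: Rank sum for X: R1 = 1 + 2 + 3 + 4 + 5 + 6 + 8.5 + 10.5 = 40.
Step 3: U_X = R1 - n1(n1+1)/2 = 40 - 8*9/2 = 40 - 36 = 4.
       U_Y = n1*n2 - U_X = 64 - 4 = 60.
Step 4: Ties are present, so use the tie-corrected normal approximation (with continuity correction) for the p-value.
Step 5: p-value = 0.003824; compare to alpha = 0.05. reject H0.

U_X = 4, p = 0.003824, reject H0 at alpha = 0.05.


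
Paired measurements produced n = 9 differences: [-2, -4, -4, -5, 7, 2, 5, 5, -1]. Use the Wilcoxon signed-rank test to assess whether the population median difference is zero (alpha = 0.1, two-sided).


Step 1: Drop any zero differences (none here) and take |d_i|.
|d| = [2, 4, 4, 5, 7, 2, 5, 5, 1]
Step 2: Midrank |d_i| (ties get averaged ranks).
ranks: |2|->2.5, |4|->4.5, |4|->4.5, |5|->7, |7|->9, |2|->2.5, |5|->7, |5|->7, |1|->1
Step 3: Attach original signs; sum ranks with positive sign and with negative sign.
W+ = 9 + 2.5 + 7 + 7 = 25.5
W- = 2.5 + 4.5 + 4.5 + 7 + 1 = 19.5
(Check: W+ + W- = 45 should equal n(n+1)/2 = 45.)
Step 4: Test statistic W = min(W+, W-) = 19.5.
Step 5: Ties in |d|, so use the tie-corrected normal approximation.
        E[W] = n(n+1)/4 = 9*10/4 = 22.5.
        Tie groups: |d|=2 (t=2), |d|=4 (t=2), |d|=5 (t=3); sum(t^3 - t) = 36.
        Var[W] = n(n+1)(2n+1)/24 - sum(t^3-t)/48 = 1710/24 - 36/48 = 70.5.
        z = (W - E[W]) / sqrt(Var[W]) = (19.5 - 22.5) / 8.3964 = -0.3573.
        Two-sided p = 2*Phi(z) = 0.720871.
Step 6: alpha = 0.1. fail to reject H0.

W+ = 25.5, W- = 19.5, W = min = 19.5, p = 0.720871, fail to reject H0.


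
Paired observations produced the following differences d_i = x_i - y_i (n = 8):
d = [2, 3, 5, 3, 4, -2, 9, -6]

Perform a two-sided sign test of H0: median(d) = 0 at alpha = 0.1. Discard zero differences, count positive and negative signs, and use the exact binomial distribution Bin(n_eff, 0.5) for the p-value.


Step 1: Discard zero differences. Original n = 8; n_eff = number of nonzero differences = 8.
Nonzero differences (with sign): +2, +3, +5, +3, +4, -2, +9, -6
Step 2: Count signs: positive = 6, negative = 2.
Step 3: Under H0: P(positive) = 0.5, so the number of positives S ~ Bin(8, 0.5).
Step 4: Two-sided exact p-value = sum of Bin(8,0.5) probabilities at or below the observed probability = 0.289062.
Step 5: alpha = 0.1. fail to reject H0.

n_eff = 8, pos = 6, neg = 2, p = 0.289062, fail to reject H0.


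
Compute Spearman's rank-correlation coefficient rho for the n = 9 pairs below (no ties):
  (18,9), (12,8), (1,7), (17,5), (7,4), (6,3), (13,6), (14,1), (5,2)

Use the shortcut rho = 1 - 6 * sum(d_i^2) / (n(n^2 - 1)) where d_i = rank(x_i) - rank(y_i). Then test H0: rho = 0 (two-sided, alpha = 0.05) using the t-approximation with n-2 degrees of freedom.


Step 1: Rank x and y separately (midranks; no ties here).
rank(x): 18->9, 12->5, 1->1, 17->8, 7->4, 6->3, 13->6, 14->7, 5->2
rank(y): 9->9, 8->8, 7->7, 5->5, 4->4, 3->3, 6->6, 1->1, 2->2
Step 2: d_i = R_x(i) - R_y(i); compute d_i^2.
  (9-9)^2=0, (5-8)^2=9, (1-7)^2=36, (8-5)^2=9, (4-4)^2=0, (3-3)^2=0, (6-6)^2=0, (7-1)^2=36, (2-2)^2=0
sum(d^2) = 90.
Step 3: rho = 1 - 6*90 / (9*(9^2 - 1)) = 1 - 540/720 = 0.250000.
Step 4: Under H0, t = rho * sqrt((n-2)/(1-rho^2)) = 0.6831 ~ t(7).
Step 5: Two-sided p-value from the t-distribution with 7 df = 0.516490.
Step 6: alpha = 0.05. fail to reject H0.

rho = 0.2500, p = 0.516490, fail to reject H0 at alpha = 0.05.


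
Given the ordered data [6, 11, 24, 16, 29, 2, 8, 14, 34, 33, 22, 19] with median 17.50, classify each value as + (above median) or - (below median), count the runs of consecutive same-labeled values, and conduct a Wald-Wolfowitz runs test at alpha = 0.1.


Step 1: Compute median = 17.50; label A = above, B = below.
Labels in order: BBABABBBAAAA  (n_A = 6, n_B = 6)
Step 2: Count runs R = 6.
Step 3: Under H0 (random ordering), E[R] = 2*n_A*n_B/(n_A+n_B) + 1 = 2*6*6/12 + 1 = 7.0000.
        Var[R] = 2*n_A*n_B*(2*n_A*n_B - n_A - n_B) / ((n_A+n_B)^2 * (n_A+n_B-1)) = 4320/1584 = 2.7273.
        SD[R] = 1.6514.
Step 4: Continuity-corrected z = (R + 0.5 - E[R]) / SD[R] = (6 + 0.5 - 7.0000) / 1.6514 = -0.3028.
Step 5: Two-sided p-value via normal approximation = 2*(1 - Phi(|z|)) = 0.762069.
Step 6: alpha = 0.1. fail to reject H0.

R = 6, z = -0.3028, p = 0.762069, fail to reject H0.


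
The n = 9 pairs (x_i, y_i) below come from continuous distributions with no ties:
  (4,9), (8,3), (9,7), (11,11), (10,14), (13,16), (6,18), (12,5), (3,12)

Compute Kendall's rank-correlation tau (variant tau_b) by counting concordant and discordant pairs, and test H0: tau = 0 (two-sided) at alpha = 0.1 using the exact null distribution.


Step 1: Enumerate the 36 unordered pairs (i,j) with i<j and classify each by sign(x_j-x_i) * sign(y_j-y_i).
  (1,2):dx=+4,dy=-6->D; (1,3):dx=+5,dy=-2->D; (1,4):dx=+7,dy=+2->C; (1,5):dx=+6,dy=+5->C
  (1,6):dx=+9,dy=+7->C; (1,7):dx=+2,dy=+9->C; (1,8):dx=+8,dy=-4->D; (1,9):dx=-1,dy=+3->D
  (2,3):dx=+1,dy=+4->C; (2,4):dx=+3,dy=+8->C; (2,5):dx=+2,dy=+11->C; (2,6):dx=+5,dy=+13->C
  (2,7):dx=-2,dy=+15->D; (2,8):dx=+4,dy=+2->C; (2,9):dx=-5,dy=+9->D; (3,4):dx=+2,dy=+4->C
  (3,5):dx=+1,dy=+7->C; (3,6):dx=+4,dy=+9->C; (3,7):dx=-3,dy=+11->D; (3,8):dx=+3,dy=-2->D
  (3,9):dx=-6,dy=+5->D; (4,5):dx=-1,dy=+3->D; (4,6):dx=+2,dy=+5->C; (4,7):dx=-5,dy=+7->D
  (4,8):dx=+1,dy=-6->D; (4,9):dx=-8,dy=+1->D; (5,6):dx=+3,dy=+2->C; (5,7):dx=-4,dy=+4->D
  (5,8):dx=+2,dy=-9->D; (5,9):dx=-7,dy=-2->C; (6,7):dx=-7,dy=+2->D; (6,8):dx=-1,dy=-11->C
  (6,9):dx=-10,dy=-4->C; (7,8):dx=+6,dy=-13->D; (7,9):dx=-3,dy=-6->C; (8,9):dx=-9,dy=+7->D
Step 2: C = 18, D = 18, total pairs = 36.
Step 3: tau = (C - D)/(n(n-1)/2) = (18 - 18)/36 = 0.000000.
Step 4: Exact two-sided p-value (enumerate n! = 362880 permutations of y under H0): p = 1.000000.
Step 5: alpha = 0.1. fail to reject H0.

tau_b = 0.0000 (C=18, D=18), p = 1.000000, fail to reject H0.


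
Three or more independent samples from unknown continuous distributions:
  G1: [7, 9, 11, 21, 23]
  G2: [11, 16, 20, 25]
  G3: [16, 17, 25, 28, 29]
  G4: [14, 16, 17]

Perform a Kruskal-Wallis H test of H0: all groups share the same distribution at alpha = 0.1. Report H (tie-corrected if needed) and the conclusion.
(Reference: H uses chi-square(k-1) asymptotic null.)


Step 1: Combine all N = 17 observations and assign midranks.
sorted (value, group, rank): (7,G1,1), (9,G1,2), (11,G1,3.5), (11,G2,3.5), (14,G4,5), (16,G2,7), (16,G3,7), (16,G4,7), (17,G3,9.5), (17,G4,9.5), (20,G2,11), (21,G1,12), (23,G1,13), (25,G2,14.5), (25,G3,14.5), (28,G3,16), (29,G3,17)
Step 2: Sum ranks within each group.
R_1 = 31.5 (n_1 = 5)
R_2 = 36 (n_2 = 4)
R_3 = 64 (n_3 = 5)
R_4 = 21.5 (n_4 = 3)
Step 3: H = 12/(N(N+1)) * sum(R_i^2/n_i) - 3(N+1)
     = 12/(17*18) * (31.5^2/5 + 36^2/4 + 64^2/5 + 21.5^2/3) - 3*18
     = 0.039216 * 1495.73 - 54
     = 4.656209.
Step 4: Ties present; correction factor C = 1 - 42/(17^3 - 17) = 0.991422. Corrected H = 4.656209 / 0.991422 = 4.696498.
Step 5: Under H0, H ~ chi^2(3); p-value = 0.195419.
Step 6: alpha = 0.1. fail to reject H0.

H = 4.6965, df = 3, p = 0.195419, fail to reject H0.


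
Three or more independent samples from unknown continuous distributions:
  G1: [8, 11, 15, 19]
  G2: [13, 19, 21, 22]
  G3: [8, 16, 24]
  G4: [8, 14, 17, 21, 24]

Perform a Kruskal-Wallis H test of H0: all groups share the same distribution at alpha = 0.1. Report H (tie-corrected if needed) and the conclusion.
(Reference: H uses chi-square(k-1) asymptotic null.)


Step 1: Combine all N = 16 observations and assign midranks.
sorted (value, group, rank): (8,G1,2), (8,G3,2), (8,G4,2), (11,G1,4), (13,G2,5), (14,G4,6), (15,G1,7), (16,G3,8), (17,G4,9), (19,G1,10.5), (19,G2,10.5), (21,G2,12.5), (21,G4,12.5), (22,G2,14), (24,G3,15.5), (24,G4,15.5)
Step 2: Sum ranks within each group.
R_1 = 23.5 (n_1 = 4)
R_2 = 42 (n_2 = 4)
R_3 = 25.5 (n_3 = 3)
R_4 = 45 (n_4 = 5)
Step 3: H = 12/(N(N+1)) * sum(R_i^2/n_i) - 3(N+1)
     = 12/(16*17) * (23.5^2/4 + 42^2/4 + 25.5^2/3 + 45^2/5) - 3*17
     = 0.044118 * 1200.81 - 51
     = 1.977022.
Step 4: Ties present; correction factor C = 1 - 42/(16^3 - 16) = 0.989706. Corrected H = 1.977022 / 0.989706 = 1.997585.
Step 5: Under H0, H ~ chi^2(3); p-value = 0.572908.
Step 6: alpha = 0.1. fail to reject H0.

H = 1.9976, df = 3, p = 0.572908, fail to reject H0.


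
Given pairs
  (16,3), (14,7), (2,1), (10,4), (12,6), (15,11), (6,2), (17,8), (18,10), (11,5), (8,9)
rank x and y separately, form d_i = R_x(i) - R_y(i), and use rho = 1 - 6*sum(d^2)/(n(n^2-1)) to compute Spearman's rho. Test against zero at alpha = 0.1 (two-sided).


Step 1: Rank x and y separately (midranks; no ties here).
rank(x): 16->9, 14->7, 2->1, 10->4, 12->6, 15->8, 6->2, 17->10, 18->11, 11->5, 8->3
rank(y): 3->3, 7->7, 1->1, 4->4, 6->6, 11->11, 2->2, 8->8, 10->10, 5->5, 9->9
Step 2: d_i = R_x(i) - R_y(i); compute d_i^2.
  (9-3)^2=36, (7-7)^2=0, (1-1)^2=0, (4-4)^2=0, (6-6)^2=0, (8-11)^2=9, (2-2)^2=0, (10-8)^2=4, (11-10)^2=1, (5-5)^2=0, (3-9)^2=36
sum(d^2) = 86.
Step 3: rho = 1 - 6*86 / (11*(11^2 - 1)) = 1 - 516/1320 = 0.609091.
Step 4: Under H0, t = rho * sqrt((n-2)/(1-rho^2)) = 2.3040 ~ t(9).
Step 5: Two-sided p-value from the t-distribution with 9 df = 0.046696.
Step 6: alpha = 0.1. reject H0.

rho = 0.6091, p = 0.046696, reject H0 at alpha = 0.1.


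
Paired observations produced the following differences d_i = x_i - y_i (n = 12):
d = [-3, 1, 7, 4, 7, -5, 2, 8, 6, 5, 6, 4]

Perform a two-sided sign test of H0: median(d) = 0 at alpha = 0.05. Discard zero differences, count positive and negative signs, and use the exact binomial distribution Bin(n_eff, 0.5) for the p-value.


Step 1: Discard zero differences. Original n = 12; n_eff = number of nonzero differences = 12.
Nonzero differences (with sign): -3, +1, +7, +4, +7, -5, +2, +8, +6, +5, +6, +4
Step 2: Count signs: positive = 10, negative = 2.
Step 3: Under H0: P(positive) = 0.5, so the number of positives S ~ Bin(12, 0.5).
Step 4: Two-sided exact p-value = sum of Bin(12,0.5) probabilities at or below the observed probability = 0.038574.
Step 5: alpha = 0.05. reject H0.

n_eff = 12, pos = 10, neg = 2, p = 0.038574, reject H0.


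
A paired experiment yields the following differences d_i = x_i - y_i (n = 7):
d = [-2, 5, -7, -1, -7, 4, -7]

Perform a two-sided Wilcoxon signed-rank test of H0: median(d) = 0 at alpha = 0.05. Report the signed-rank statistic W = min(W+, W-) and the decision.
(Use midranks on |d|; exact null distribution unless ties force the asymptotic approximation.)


Step 1: Drop any zero differences (none here) and take |d_i|.
|d| = [2, 5, 7, 1, 7, 4, 7]
Step 2: Midrank |d_i| (ties get averaged ranks).
ranks: |2|->2, |5|->4, |7|->6, |1|->1, |7|->6, |4|->3, |7|->6
Step 3: Attach original signs; sum ranks with positive sign and with negative sign.
W+ = 4 + 3 = 7
W- = 2 + 6 + 1 + 6 + 6 = 21
(Check: W+ + W- = 28 should equal n(n+1)/2 = 28.)
Step 4: Test statistic W = min(W+, W-) = 7.
Step 5: Ties in |d|, so use the tie-corrected normal approximation.
        E[W] = n(n+1)/4 = 7*8/4 = 14.
        Tie groups: |d|=7 (t=3); sum(t^3 - t) = 24.
        Var[W] = n(n+1)(2n+1)/24 - sum(t^3-t)/48 = 840/24 - 24/48 = 34.5.
        z = (W - E[W]) / sqrt(Var[W]) = (7 - 14) / 5.8737 = -1.1918.
        Two-sided p = 2*Phi(z) = 0.233356.
Step 6: alpha = 0.05. fail to reject H0.

W+ = 7, W- = 21, W = min = 7, p = 0.233356, fail to reject H0.


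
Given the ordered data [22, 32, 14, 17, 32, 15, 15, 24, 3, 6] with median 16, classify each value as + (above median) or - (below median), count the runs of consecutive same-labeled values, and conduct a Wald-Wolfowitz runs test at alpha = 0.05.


Step 1: Compute median = 16; label A = above, B = below.
Labels in order: AABAABBABB  (n_A = 5, n_B = 5)
Step 2: Count runs R = 6.
Step 3: Under H0 (random ordering), E[R] = 2*n_A*n_B/(n_A+n_B) + 1 = 2*5*5/10 + 1 = 6.0000.
        Var[R] = 2*n_A*n_B*(2*n_A*n_B - n_A - n_B) / ((n_A+n_B)^2 * (n_A+n_B-1)) = 2000/900 = 2.2222.
        SD[R] = 1.4907.
Step 4: R = E[R], so z = 0 with no continuity correction.
Step 5: Two-sided p-value via normal approximation = 2*(1 - Phi(|z|)) = 1.000000.
Step 6: alpha = 0.05. fail to reject H0.

R = 6, z = 0.0000, p = 1.000000, fail to reject H0.


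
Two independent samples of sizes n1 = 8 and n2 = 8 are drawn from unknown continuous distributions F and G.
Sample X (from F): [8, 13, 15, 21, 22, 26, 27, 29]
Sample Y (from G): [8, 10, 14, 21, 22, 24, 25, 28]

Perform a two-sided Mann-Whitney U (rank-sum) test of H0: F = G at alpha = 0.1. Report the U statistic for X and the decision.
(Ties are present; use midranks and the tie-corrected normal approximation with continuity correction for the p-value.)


Step 1: Combine and sort all 16 observations; assign midranks.
sorted (value, group): (8,X), (8,Y), (10,Y), (13,X), (14,Y), (15,X), (21,X), (21,Y), (22,X), (22,Y), (24,Y), (25,Y), (26,X), (27,X), (28,Y), (29,X)
ranks: 8->1.5, 8->1.5, 10->3, 13->4, 14->5, 15->6, 21->7.5, 21->7.5, 22->9.5, 22->9.5, 24->11, 25->12, 26->13, 27->14, 28->15, 29->16
Step 2: Rank sum for X: R1 = 1.5 + 4 + 6 + 7.5 + 9.5 + 13 + 14 + 16 = 71.5.
Step 3: U_X = R1 - n1(n1+1)/2 = 71.5 - 8*9/2 = 71.5 - 36 = 35.5.
       U_Y = n1*n2 - U_X = 64 - 35.5 = 28.5.
Step 4: Ties are present, so use the tie-corrected normal approximation (with continuity correction) for the p-value.
Step 5: p-value = 0.752184; compare to alpha = 0.1. fail to reject H0.

U_X = 35.5, p = 0.752184, fail to reject H0 at alpha = 0.1.


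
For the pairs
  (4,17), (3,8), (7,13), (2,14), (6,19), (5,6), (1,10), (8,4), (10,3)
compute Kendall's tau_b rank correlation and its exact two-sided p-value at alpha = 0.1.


Step 1: Enumerate the 36 unordered pairs (i,j) with i<j and classify each by sign(x_j-x_i) * sign(y_j-y_i).
  (1,2):dx=-1,dy=-9->C; (1,3):dx=+3,dy=-4->D; (1,4):dx=-2,dy=-3->C; (1,5):dx=+2,dy=+2->C
  (1,6):dx=+1,dy=-11->D; (1,7):dx=-3,dy=-7->C; (1,8):dx=+4,dy=-13->D; (1,9):dx=+6,dy=-14->D
  (2,3):dx=+4,dy=+5->C; (2,4):dx=-1,dy=+6->D; (2,5):dx=+3,dy=+11->C; (2,6):dx=+2,dy=-2->D
  (2,7):dx=-2,dy=+2->D; (2,8):dx=+5,dy=-4->D; (2,9):dx=+7,dy=-5->D; (3,4):dx=-5,dy=+1->D
  (3,5):dx=-1,dy=+6->D; (3,6):dx=-2,dy=-7->C; (3,7):dx=-6,dy=-3->C; (3,8):dx=+1,dy=-9->D
  (3,9):dx=+3,dy=-10->D; (4,5):dx=+4,dy=+5->C; (4,6):dx=+3,dy=-8->D; (4,7):dx=-1,dy=-4->C
  (4,8):dx=+6,dy=-10->D; (4,9):dx=+8,dy=-11->D; (5,6):dx=-1,dy=-13->C; (5,7):dx=-5,dy=-9->C
  (5,8):dx=+2,dy=-15->D; (5,9):dx=+4,dy=-16->D; (6,7):dx=-4,dy=+4->D; (6,8):dx=+3,dy=-2->D
  (6,9):dx=+5,dy=-3->D; (7,8):dx=+7,dy=-6->D; (7,9):dx=+9,dy=-7->D; (8,9):dx=+2,dy=-1->D
Step 2: C = 12, D = 24, total pairs = 36.
Step 3: tau = (C - D)/(n(n-1)/2) = (12 - 24)/36 = -0.333333.
Step 4: Exact two-sided p-value (enumerate n! = 362880 permutations of y under H0): p = 0.259518.
Step 5: alpha = 0.1. fail to reject H0.

tau_b = -0.3333 (C=12, D=24), p = 0.259518, fail to reject H0.


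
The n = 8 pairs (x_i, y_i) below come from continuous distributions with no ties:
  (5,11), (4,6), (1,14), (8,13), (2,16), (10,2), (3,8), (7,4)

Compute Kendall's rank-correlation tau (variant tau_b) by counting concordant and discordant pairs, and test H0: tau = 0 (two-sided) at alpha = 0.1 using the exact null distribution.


Step 1: Enumerate the 28 unordered pairs (i,j) with i<j and classify each by sign(x_j-x_i) * sign(y_j-y_i).
  (1,2):dx=-1,dy=-5->C; (1,3):dx=-4,dy=+3->D; (1,4):dx=+3,dy=+2->C; (1,5):dx=-3,dy=+5->D
  (1,6):dx=+5,dy=-9->D; (1,7):dx=-2,dy=-3->C; (1,8):dx=+2,dy=-7->D; (2,3):dx=-3,dy=+8->D
  (2,4):dx=+4,dy=+7->C; (2,5):dx=-2,dy=+10->D; (2,6):dx=+6,dy=-4->D; (2,7):dx=-1,dy=+2->D
  (2,8):dx=+3,dy=-2->D; (3,4):dx=+7,dy=-1->D; (3,5):dx=+1,dy=+2->C; (3,6):dx=+9,dy=-12->D
  (3,7):dx=+2,dy=-6->D; (3,8):dx=+6,dy=-10->D; (4,5):dx=-6,dy=+3->D; (4,6):dx=+2,dy=-11->D
  (4,7):dx=-5,dy=-5->C; (4,8):dx=-1,dy=-9->C; (5,6):dx=+8,dy=-14->D; (5,7):dx=+1,dy=-8->D
  (5,8):dx=+5,dy=-12->D; (6,7):dx=-7,dy=+6->D; (6,8):dx=-3,dy=+2->D; (7,8):dx=+4,dy=-4->D
Step 2: C = 7, D = 21, total pairs = 28.
Step 3: tau = (C - D)/(n(n-1)/2) = (7 - 21)/28 = -0.500000.
Step 4: Exact two-sided p-value (enumerate n! = 40320 permutations of y under H0): p = 0.108681.
Step 5: alpha = 0.1. fail to reject H0.

tau_b = -0.5000 (C=7, D=21), p = 0.108681, fail to reject H0.


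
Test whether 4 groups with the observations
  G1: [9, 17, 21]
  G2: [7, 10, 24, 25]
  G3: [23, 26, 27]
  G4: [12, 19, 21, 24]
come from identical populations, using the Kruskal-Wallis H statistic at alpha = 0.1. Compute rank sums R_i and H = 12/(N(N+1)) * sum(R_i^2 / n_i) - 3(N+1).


Step 1: Combine all N = 14 observations and assign midranks.
sorted (value, group, rank): (7,G2,1), (9,G1,2), (10,G2,3), (12,G4,4), (17,G1,5), (19,G4,6), (21,G1,7.5), (21,G4,7.5), (23,G3,9), (24,G2,10.5), (24,G4,10.5), (25,G2,12), (26,G3,13), (27,G3,14)
Step 2: Sum ranks within each group.
R_1 = 14.5 (n_1 = 3)
R_2 = 26.5 (n_2 = 4)
R_3 = 36 (n_3 = 3)
R_4 = 28 (n_4 = 4)
Step 3: H = 12/(N(N+1)) * sum(R_i^2/n_i) - 3(N+1)
     = 12/(14*15) * (14.5^2/3 + 26.5^2/4 + 36^2/3 + 28^2/4) - 3*15
     = 0.057143 * 873.646 - 45
     = 4.922619.
Step 4: Ties present; correction factor C = 1 - 12/(14^3 - 14) = 0.995604. Corrected H = 4.922619 / 0.995604 = 4.944352.
Step 5: Under H0, H ~ chi^2(3); p-value = 0.175918.
Step 6: alpha = 0.1. fail to reject H0.

H = 4.9444, df = 3, p = 0.175918, fail to reject H0.


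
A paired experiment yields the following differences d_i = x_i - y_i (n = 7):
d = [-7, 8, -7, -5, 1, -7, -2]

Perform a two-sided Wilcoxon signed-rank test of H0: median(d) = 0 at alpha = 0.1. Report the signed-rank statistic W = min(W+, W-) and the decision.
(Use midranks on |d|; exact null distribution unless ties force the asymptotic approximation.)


Step 1: Drop any zero differences (none here) and take |d_i|.
|d| = [7, 8, 7, 5, 1, 7, 2]
Step 2: Midrank |d_i| (ties get averaged ranks).
ranks: |7|->5, |8|->7, |7|->5, |5|->3, |1|->1, |7|->5, |2|->2
Step 3: Attach original signs; sum ranks with positive sign and with negative sign.
W+ = 7 + 1 = 8
W- = 5 + 5 + 3 + 5 + 2 = 20
(Check: W+ + W- = 28 should equal n(n+1)/2 = 28.)
Step 4: Test statistic W = min(W+, W-) = 8.
Step 5: Ties in |d|, so use the tie-corrected normal approximation.
        E[W] = n(n+1)/4 = 7*8/4 = 14.
        Tie groups: |d|=7 (t=3); sum(t^3 - t) = 24.
        Var[W] = n(n+1)(2n+1)/24 - sum(t^3-t)/48 = 840/24 - 24/48 = 34.5.
        z = (W - E[W]) / sqrt(Var[W]) = (8 - 14) / 5.8737 = -1.0215.
        Two-sided p = 2*Phi(z) = 0.307014.
Step 6: alpha = 0.1. fail to reject H0.

W+ = 8, W- = 20, W = min = 8, p = 0.307014, fail to reject H0.


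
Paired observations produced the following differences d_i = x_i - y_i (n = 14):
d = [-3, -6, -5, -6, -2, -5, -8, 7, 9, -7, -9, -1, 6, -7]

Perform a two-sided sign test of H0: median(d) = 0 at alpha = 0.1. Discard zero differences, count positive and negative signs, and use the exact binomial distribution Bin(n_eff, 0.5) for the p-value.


Step 1: Discard zero differences. Original n = 14; n_eff = number of nonzero differences = 14.
Nonzero differences (with sign): -3, -6, -5, -6, -2, -5, -8, +7, +9, -7, -9, -1, +6, -7
Step 2: Count signs: positive = 3, negative = 11.
Step 3: Under H0: P(positive) = 0.5, so the number of positives S ~ Bin(14, 0.5).
Step 4: Two-sided exact p-value = sum of Bin(14,0.5) probabilities at or below the observed probability = 0.057373.
Step 5: alpha = 0.1. reject H0.

n_eff = 14, pos = 3, neg = 11, p = 0.057373, reject H0.


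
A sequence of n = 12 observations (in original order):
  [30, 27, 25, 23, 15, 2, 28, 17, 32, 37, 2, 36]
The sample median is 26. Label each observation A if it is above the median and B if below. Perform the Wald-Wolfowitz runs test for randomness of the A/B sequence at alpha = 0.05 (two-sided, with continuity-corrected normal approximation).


Step 1: Compute median = 26; label A = above, B = below.
Labels in order: AABBBBABAABA  (n_A = 6, n_B = 6)
Step 2: Count runs R = 7.
Step 3: Under H0 (random ordering), E[R] = 2*n_A*n_B/(n_A+n_B) + 1 = 2*6*6/12 + 1 = 7.0000.
        Var[R] = 2*n_A*n_B*(2*n_A*n_B - n_A - n_B) / ((n_A+n_B)^2 * (n_A+n_B-1)) = 4320/1584 = 2.7273.
        SD[R] = 1.6514.
Step 4: R = E[R], so z = 0 with no continuity correction.
Step 5: Two-sided p-value via normal approximation = 2*(1 - Phi(|z|)) = 1.000000.
Step 6: alpha = 0.05. fail to reject H0.

R = 7, z = 0.0000, p = 1.000000, fail to reject H0.


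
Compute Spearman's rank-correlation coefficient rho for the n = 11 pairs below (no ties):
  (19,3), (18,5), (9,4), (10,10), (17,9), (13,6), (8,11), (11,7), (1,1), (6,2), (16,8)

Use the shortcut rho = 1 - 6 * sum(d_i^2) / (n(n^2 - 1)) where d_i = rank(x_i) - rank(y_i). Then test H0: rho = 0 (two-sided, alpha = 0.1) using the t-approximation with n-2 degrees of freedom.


Step 1: Rank x and y separately (midranks; no ties here).
rank(x): 19->11, 18->10, 9->4, 10->5, 17->9, 13->7, 8->3, 11->6, 1->1, 6->2, 16->8
rank(y): 3->3, 5->5, 4->4, 10->10, 9->9, 6->6, 11->11, 7->7, 1->1, 2->2, 8->8
Step 2: d_i = R_x(i) - R_y(i); compute d_i^2.
  (11-3)^2=64, (10-5)^2=25, (4-4)^2=0, (5-10)^2=25, (9-9)^2=0, (7-6)^2=1, (3-11)^2=64, (6-7)^2=1, (1-1)^2=0, (2-2)^2=0, (8-8)^2=0
sum(d^2) = 180.
Step 3: rho = 1 - 6*180 / (11*(11^2 - 1)) = 1 - 1080/1320 = 0.181818.
Step 4: Under H0, t = rho * sqrt((n-2)/(1-rho^2)) = 0.5547 ~ t(9).
Step 5: Two-sided p-value from the t-distribution with 9 df = 0.592615.
Step 6: alpha = 0.1. fail to reject H0.

rho = 0.1818, p = 0.592615, fail to reject H0 at alpha = 0.1.


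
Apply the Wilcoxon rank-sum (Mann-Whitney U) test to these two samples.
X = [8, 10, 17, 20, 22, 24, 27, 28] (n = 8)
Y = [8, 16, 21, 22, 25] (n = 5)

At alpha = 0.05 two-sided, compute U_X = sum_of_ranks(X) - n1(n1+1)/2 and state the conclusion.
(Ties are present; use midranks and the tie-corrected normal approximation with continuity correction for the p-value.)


Step 1: Combine and sort all 13 observations; assign midranks.
sorted (value, group): (8,X), (8,Y), (10,X), (16,Y), (17,X), (20,X), (21,Y), (22,X), (22,Y), (24,X), (25,Y), (27,X), (28,X)
ranks: 8->1.5, 8->1.5, 10->3, 16->4, 17->5, 20->6, 21->7, 22->8.5, 22->8.5, 24->10, 25->11, 27->12, 28->13
Step 2: Rank sum for X: R1 = 1.5 + 3 + 5 + 6 + 8.5 + 10 + 12 + 13 = 59.
Step 3: U_X = R1 - n1(n1+1)/2 = 59 - 8*9/2 = 59 - 36 = 23.
       U_Y = n1*n2 - U_X = 40 - 23 = 17.
Step 4: Ties are present, so use the tie-corrected normal approximation (with continuity correction) for the p-value.
Step 5: p-value = 0.713640; compare to alpha = 0.05. fail to reject H0.

U_X = 23, p = 0.713640, fail to reject H0 at alpha = 0.05.


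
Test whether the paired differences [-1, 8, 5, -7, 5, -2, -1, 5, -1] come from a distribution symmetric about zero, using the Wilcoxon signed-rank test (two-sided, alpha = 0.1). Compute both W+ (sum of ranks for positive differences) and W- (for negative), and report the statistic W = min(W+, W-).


Step 1: Drop any zero differences (none here) and take |d_i|.
|d| = [1, 8, 5, 7, 5, 2, 1, 5, 1]
Step 2: Midrank |d_i| (ties get averaged ranks).
ranks: |1|->2, |8|->9, |5|->6, |7|->8, |5|->6, |2|->4, |1|->2, |5|->6, |1|->2
Step 3: Attach original signs; sum ranks with positive sign and with negative sign.
W+ = 9 + 6 + 6 + 6 = 27
W- = 2 + 8 + 4 + 2 + 2 = 18
(Check: W+ + W- = 45 should equal n(n+1)/2 = 45.)
Step 4: Test statistic W = min(W+, W-) = 18.
Step 5: Ties in |d|, so use the tie-corrected normal approximation.
        E[W] = n(n+1)/4 = 9*10/4 = 22.5.
        Tie groups: |d|=1 (t=3), |d|=5 (t=3); sum(t^3 - t) = 48.
        Var[W] = n(n+1)(2n+1)/24 - sum(t^3-t)/48 = 1710/24 - 48/48 = 70.25.
        z = (W - E[W]) / sqrt(Var[W]) = (18 - 22.5) / 8.3815 = -0.5369.
        Two-sided p = 2*Phi(z) = 0.591340.
Step 6: alpha = 0.1. fail to reject H0.

W+ = 27, W- = 18, W = min = 18, p = 0.591340, fail to reject H0.


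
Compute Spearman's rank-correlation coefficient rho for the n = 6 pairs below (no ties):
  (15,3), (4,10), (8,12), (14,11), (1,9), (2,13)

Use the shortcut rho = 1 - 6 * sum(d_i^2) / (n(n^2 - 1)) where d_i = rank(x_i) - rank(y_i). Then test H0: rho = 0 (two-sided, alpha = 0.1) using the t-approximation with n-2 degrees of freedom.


Step 1: Rank x and y separately (midranks; no ties here).
rank(x): 15->6, 4->3, 8->4, 14->5, 1->1, 2->2
rank(y): 3->1, 10->3, 12->5, 11->4, 9->2, 13->6
Step 2: d_i = R_x(i) - R_y(i); compute d_i^2.
  (6-1)^2=25, (3-3)^2=0, (4-5)^2=1, (5-4)^2=1, (1-2)^2=1, (2-6)^2=16
sum(d^2) = 44.
Step 3: rho = 1 - 6*44 / (6*(6^2 - 1)) = 1 - 264/210 = -0.257143.
Step 4: Under H0, t = rho * sqrt((n-2)/(1-rho^2)) = -0.5322 ~ t(4).
Step 5: Two-sided p-value from the t-distribution with 4 df = 0.622787.
Step 6: alpha = 0.1. fail to reject H0.

rho = -0.2571, p = 0.622787, fail to reject H0 at alpha = 0.1.


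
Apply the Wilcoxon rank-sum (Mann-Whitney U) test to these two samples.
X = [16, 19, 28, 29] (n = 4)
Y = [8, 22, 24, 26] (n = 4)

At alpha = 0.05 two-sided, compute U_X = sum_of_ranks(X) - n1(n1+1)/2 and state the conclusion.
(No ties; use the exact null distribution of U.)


Step 1: Combine and sort all 8 observations; assign midranks.
sorted (value, group): (8,Y), (16,X), (19,X), (22,Y), (24,Y), (26,Y), (28,X), (29,X)
ranks: 8->1, 16->2, 19->3, 22->4, 24->5, 26->6, 28->7, 29->8
Step 2: Rank sum for X: R1 = 2 + 3 + 7 + 8 = 20.
Step 3: U_X = R1 - n1(n1+1)/2 = 20 - 4*5/2 = 20 - 10 = 10.
       U_Y = n1*n2 - U_X = 16 - 10 = 6.
Step 4: No ties, so the exact null distribution of U (based on enumerating the C(8,4) = 70 equally likely rank assignments) gives the two-sided p-value.
Step 5: p-value = 0.685714; compare to alpha = 0.05. fail to reject H0.

U_X = 10, p = 0.685714, fail to reject H0 at alpha = 0.05.


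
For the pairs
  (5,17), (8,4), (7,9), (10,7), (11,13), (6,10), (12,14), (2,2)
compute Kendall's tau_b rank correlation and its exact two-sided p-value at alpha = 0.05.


Step 1: Enumerate the 28 unordered pairs (i,j) with i<j and classify each by sign(x_j-x_i) * sign(y_j-y_i).
  (1,2):dx=+3,dy=-13->D; (1,3):dx=+2,dy=-8->D; (1,4):dx=+5,dy=-10->D; (1,5):dx=+6,dy=-4->D
  (1,6):dx=+1,dy=-7->D; (1,7):dx=+7,dy=-3->D; (1,8):dx=-3,dy=-15->C; (2,3):dx=-1,dy=+5->D
  (2,4):dx=+2,dy=+3->C; (2,5):dx=+3,dy=+9->C; (2,6):dx=-2,dy=+6->D; (2,7):dx=+4,dy=+10->C
  (2,8):dx=-6,dy=-2->C; (3,4):dx=+3,dy=-2->D; (3,5):dx=+4,dy=+4->C; (3,6):dx=-1,dy=+1->D
  (3,7):dx=+5,dy=+5->C; (3,8):dx=-5,dy=-7->C; (4,5):dx=+1,dy=+6->C; (4,6):dx=-4,dy=+3->D
  (4,7):dx=+2,dy=+7->C; (4,8):dx=-8,dy=-5->C; (5,6):dx=-5,dy=-3->C; (5,7):dx=+1,dy=+1->C
  (5,8):dx=-9,dy=-11->C; (6,7):dx=+6,dy=+4->C; (6,8):dx=-4,dy=-8->C; (7,8):dx=-10,dy=-12->C
Step 2: C = 17, D = 11, total pairs = 28.
Step 3: tau = (C - D)/(n(n-1)/2) = (17 - 11)/28 = 0.214286.
Step 4: Exact two-sided p-value (enumerate n! = 40320 permutations of y under H0): p = 0.548413.
Step 5: alpha = 0.05. fail to reject H0.

tau_b = 0.2143 (C=17, D=11), p = 0.548413, fail to reject H0.


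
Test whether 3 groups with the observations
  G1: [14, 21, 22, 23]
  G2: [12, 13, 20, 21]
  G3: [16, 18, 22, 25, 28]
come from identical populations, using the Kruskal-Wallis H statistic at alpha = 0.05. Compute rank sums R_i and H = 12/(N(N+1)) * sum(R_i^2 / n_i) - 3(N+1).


Step 1: Combine all N = 13 observations and assign midranks.
sorted (value, group, rank): (12,G2,1), (13,G2,2), (14,G1,3), (16,G3,4), (18,G3,5), (20,G2,6), (21,G1,7.5), (21,G2,7.5), (22,G1,9.5), (22,G3,9.5), (23,G1,11), (25,G3,12), (28,G3,13)
Step 2: Sum ranks within each group.
R_1 = 31 (n_1 = 4)
R_2 = 16.5 (n_2 = 4)
R_3 = 43.5 (n_3 = 5)
Step 3: H = 12/(N(N+1)) * sum(R_i^2/n_i) - 3(N+1)
     = 12/(13*14) * (31^2/4 + 16.5^2/4 + 43.5^2/5) - 3*14
     = 0.065934 * 686.763 - 42
     = 3.281044.
Step 4: Ties present; correction factor C = 1 - 12/(13^3 - 13) = 0.994505. Corrected H = 3.281044 / 0.994505 = 3.299171.
Step 5: Under H0, H ~ chi^2(2); p-value = 0.192130.
Step 6: alpha = 0.05. fail to reject H0.

H = 3.2992, df = 2, p = 0.192130, fail to reject H0.


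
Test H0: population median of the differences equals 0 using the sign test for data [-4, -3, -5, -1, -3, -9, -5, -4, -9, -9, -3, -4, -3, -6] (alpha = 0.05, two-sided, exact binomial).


Step 1: Discard zero differences. Original n = 14; n_eff = number of nonzero differences = 14.
Nonzero differences (with sign): -4, -3, -5, -1, -3, -9, -5, -4, -9, -9, -3, -4, -3, -6
Step 2: Count signs: positive = 0, negative = 14.
Step 3: Under H0: P(positive) = 0.5, so the number of positives S ~ Bin(14, 0.5).
Step 4: Two-sided exact p-value = sum of Bin(14,0.5) probabilities at or below the observed probability = 0.000122.
Step 5: alpha = 0.05. reject H0.

n_eff = 14, pos = 0, neg = 14, p = 0.000122, reject H0.


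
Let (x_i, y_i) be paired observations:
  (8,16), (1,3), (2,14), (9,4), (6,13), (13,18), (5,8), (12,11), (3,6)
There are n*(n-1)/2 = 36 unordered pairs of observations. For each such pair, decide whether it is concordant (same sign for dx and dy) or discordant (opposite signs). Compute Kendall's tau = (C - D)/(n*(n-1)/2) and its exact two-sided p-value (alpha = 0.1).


Step 1: Enumerate the 36 unordered pairs (i,j) with i<j and classify each by sign(x_j-x_i) * sign(y_j-y_i).
  (1,2):dx=-7,dy=-13->C; (1,3):dx=-6,dy=-2->C; (1,4):dx=+1,dy=-12->D; (1,5):dx=-2,dy=-3->C
  (1,6):dx=+5,dy=+2->C; (1,7):dx=-3,dy=-8->C; (1,8):dx=+4,dy=-5->D; (1,9):dx=-5,dy=-10->C
  (2,3):dx=+1,dy=+11->C; (2,4):dx=+8,dy=+1->C; (2,5):dx=+5,dy=+10->C; (2,6):dx=+12,dy=+15->C
  (2,7):dx=+4,dy=+5->C; (2,8):dx=+11,dy=+8->C; (2,9):dx=+2,dy=+3->C; (3,4):dx=+7,dy=-10->D
  (3,5):dx=+4,dy=-1->D; (3,6):dx=+11,dy=+4->C; (3,7):dx=+3,dy=-6->D; (3,8):dx=+10,dy=-3->D
  (3,9):dx=+1,dy=-8->D; (4,5):dx=-3,dy=+9->D; (4,6):dx=+4,dy=+14->C; (4,7):dx=-4,dy=+4->D
  (4,8):dx=+3,dy=+7->C; (4,9):dx=-6,dy=+2->D; (5,6):dx=+7,dy=+5->C; (5,7):dx=-1,dy=-5->C
  (5,8):dx=+6,dy=-2->D; (5,9):dx=-3,dy=-7->C; (6,7):dx=-8,dy=-10->C; (6,8):dx=-1,dy=-7->C
  (6,9):dx=-10,dy=-12->C; (7,8):dx=+7,dy=+3->C; (7,9):dx=-2,dy=-2->C; (8,9):dx=-9,dy=-5->C
Step 2: C = 25, D = 11, total pairs = 36.
Step 3: tau = (C - D)/(n(n-1)/2) = (25 - 11)/36 = 0.388889.
Step 4: Exact two-sided p-value (enumerate n! = 362880 permutations of y under H0): p = 0.180181.
Step 5: alpha = 0.1. fail to reject H0.

tau_b = 0.3889 (C=25, D=11), p = 0.180181, fail to reject H0.


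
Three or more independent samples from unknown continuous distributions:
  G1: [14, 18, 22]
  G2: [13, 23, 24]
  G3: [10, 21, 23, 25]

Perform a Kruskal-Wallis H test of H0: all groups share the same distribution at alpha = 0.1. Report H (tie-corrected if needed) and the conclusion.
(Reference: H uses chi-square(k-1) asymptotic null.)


Step 1: Combine all N = 10 observations and assign midranks.
sorted (value, group, rank): (10,G3,1), (13,G2,2), (14,G1,3), (18,G1,4), (21,G3,5), (22,G1,6), (23,G2,7.5), (23,G3,7.5), (24,G2,9), (25,G3,10)
Step 2: Sum ranks within each group.
R_1 = 13 (n_1 = 3)
R_2 = 18.5 (n_2 = 3)
R_3 = 23.5 (n_3 = 4)
Step 3: H = 12/(N(N+1)) * sum(R_i^2/n_i) - 3(N+1)
     = 12/(10*11) * (13^2/3 + 18.5^2/3 + 23.5^2/4) - 3*11
     = 0.109091 * 308.479 - 33
     = 0.652273.
Step 4: Ties present; correction factor C = 1 - 6/(10^3 - 10) = 0.993939. Corrected H = 0.652273 / 0.993939 = 0.656250.
Step 5: Under H0, H ~ chi^2(2); p-value = 0.720273.
Step 6: alpha = 0.1. fail to reject H0.

H = 0.6563, df = 2, p = 0.720273, fail to reject H0.
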